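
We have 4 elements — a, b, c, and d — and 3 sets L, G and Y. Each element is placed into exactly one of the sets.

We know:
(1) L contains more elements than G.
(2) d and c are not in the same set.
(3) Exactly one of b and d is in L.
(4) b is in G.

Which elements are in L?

From (4): b ∈ G.
(3) (exactly one): d ∈ L.
(2): c ∉ L.
Suppose a ∉ L: no assignment then satisfies all the clues, so a ∈ L.

L = {a, d}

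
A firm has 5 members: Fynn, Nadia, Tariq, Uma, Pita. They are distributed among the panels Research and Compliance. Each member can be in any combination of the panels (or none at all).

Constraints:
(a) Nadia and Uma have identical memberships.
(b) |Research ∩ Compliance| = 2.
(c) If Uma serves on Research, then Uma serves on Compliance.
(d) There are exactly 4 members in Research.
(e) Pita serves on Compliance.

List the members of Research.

Research = {Fynn, Nadia, Tariq, Uma}

From (e): Pita ∈ Compliance.
Suppose Fynn ∉ Research: no assignment then satisfies all the clues, so Fynn ∈ Research.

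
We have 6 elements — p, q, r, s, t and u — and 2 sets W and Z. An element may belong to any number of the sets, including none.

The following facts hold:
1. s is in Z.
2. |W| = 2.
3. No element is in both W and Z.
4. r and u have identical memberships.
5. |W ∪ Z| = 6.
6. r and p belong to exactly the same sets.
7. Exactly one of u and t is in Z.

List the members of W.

W = {q, t}

From (1): s ∈ Z.
(3) (disjoint): s ∉ W.
Suppose p ∈ W: no assignment then satisfies all the clues, so p ∉ W.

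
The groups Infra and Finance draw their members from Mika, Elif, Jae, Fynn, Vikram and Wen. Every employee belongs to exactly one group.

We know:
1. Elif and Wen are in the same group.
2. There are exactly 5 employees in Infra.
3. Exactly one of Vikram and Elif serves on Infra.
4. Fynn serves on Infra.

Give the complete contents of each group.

Infra = {Elif, Fynn, Jae, Mika, Wen}; Finance = {Vikram}

From (4): Fynn ∈ Infra.
Suppose Mika ∉ Infra: no assignment then satisfies all the clues, so Mika ∈ Infra.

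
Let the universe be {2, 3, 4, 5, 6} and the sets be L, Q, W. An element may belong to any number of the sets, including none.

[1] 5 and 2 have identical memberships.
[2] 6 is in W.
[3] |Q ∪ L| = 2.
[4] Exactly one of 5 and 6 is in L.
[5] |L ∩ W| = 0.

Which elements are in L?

L = {2, 5}

From (2): 6 ∈ W.
Suppose 2 ∉ L: no assignment then satisfies all the clues, so 2 ∈ L.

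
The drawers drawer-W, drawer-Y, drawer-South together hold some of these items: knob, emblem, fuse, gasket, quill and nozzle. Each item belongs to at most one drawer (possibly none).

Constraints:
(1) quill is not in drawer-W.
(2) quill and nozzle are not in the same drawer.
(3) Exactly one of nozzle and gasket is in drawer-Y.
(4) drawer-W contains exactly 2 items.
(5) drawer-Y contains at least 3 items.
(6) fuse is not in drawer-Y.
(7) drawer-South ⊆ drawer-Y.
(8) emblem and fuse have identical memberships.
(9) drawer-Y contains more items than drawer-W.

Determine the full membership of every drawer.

drawer-W = {emblem, fuse}; drawer-Y = {gasket, knob, quill}; drawer-South = {}

From (1): quill ∉ drawer-W.
From (6): fuse ∉ drawer-Y.
(7) contrapositive: fuse ∉ drawer-South.
(8): emblem matches fuse: emblem ∉ drawer-Y.
(8): emblem matches fuse: emblem ∉ drawer-South.
Suppose knob ∈ drawer-W: no assignment then satisfies all the clues, so knob ∉ drawer-W.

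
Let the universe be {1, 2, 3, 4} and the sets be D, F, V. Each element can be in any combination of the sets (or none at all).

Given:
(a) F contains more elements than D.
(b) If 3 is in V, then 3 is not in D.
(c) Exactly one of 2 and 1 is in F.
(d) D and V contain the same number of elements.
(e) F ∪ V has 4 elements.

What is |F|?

3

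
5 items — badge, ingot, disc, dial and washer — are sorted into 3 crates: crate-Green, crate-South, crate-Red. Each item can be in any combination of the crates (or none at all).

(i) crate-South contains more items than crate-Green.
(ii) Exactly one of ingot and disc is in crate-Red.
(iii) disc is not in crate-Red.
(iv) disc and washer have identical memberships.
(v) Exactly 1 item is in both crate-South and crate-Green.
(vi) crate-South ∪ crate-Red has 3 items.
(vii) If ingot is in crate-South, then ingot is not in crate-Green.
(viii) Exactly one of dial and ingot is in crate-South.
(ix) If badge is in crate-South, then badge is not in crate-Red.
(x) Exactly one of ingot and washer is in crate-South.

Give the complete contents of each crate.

crate-Green = {badge}; crate-South = {badge, ingot}; crate-Red = {dial, ingot}

From (iii): disc ∉ crate-Red.
(ii) (exactly one): ingot ∈ crate-Red.
(iv): washer matches disc: washer ∉ crate-Red.
Suppose badge ∉ crate-Green: no assignment then satisfies all the clues, so badge ∈ crate-Green.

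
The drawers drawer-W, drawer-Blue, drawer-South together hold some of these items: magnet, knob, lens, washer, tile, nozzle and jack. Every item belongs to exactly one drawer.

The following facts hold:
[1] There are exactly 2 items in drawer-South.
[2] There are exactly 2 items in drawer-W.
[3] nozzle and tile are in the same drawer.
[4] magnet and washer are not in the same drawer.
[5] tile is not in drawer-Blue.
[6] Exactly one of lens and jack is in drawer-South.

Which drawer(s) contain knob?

knob: drawer-Blue

From (5): tile ∉ drawer-Blue.
(3): nozzle matches tile: nozzle ∉ drawer-Blue.
Suppose knob ∈ drawer-W: no assignment then satisfies all the clues, so knob ∉ drawer-W.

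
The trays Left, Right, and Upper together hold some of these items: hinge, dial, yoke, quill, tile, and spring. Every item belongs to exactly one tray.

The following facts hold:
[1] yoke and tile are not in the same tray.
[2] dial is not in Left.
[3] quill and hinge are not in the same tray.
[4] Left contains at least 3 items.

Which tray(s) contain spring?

spring: Left

From (2): dial ∉ Left.
Suppose spring ∉ Left: no assignment then satisfies all the clues, so spring ∈ Left.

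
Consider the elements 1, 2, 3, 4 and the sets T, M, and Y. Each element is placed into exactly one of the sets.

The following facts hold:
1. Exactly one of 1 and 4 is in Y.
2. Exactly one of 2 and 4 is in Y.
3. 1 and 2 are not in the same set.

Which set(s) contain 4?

4: Y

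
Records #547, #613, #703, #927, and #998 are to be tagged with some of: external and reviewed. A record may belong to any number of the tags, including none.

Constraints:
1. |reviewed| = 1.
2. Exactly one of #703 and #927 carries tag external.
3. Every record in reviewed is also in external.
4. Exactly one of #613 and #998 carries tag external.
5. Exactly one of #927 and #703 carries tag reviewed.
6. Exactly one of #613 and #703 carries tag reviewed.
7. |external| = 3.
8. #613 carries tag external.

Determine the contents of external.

external = {#547, #613, #703}

From (8): #613 ∈ external.
(4) (exactly one): #998 ∉ external.
(3) contrapositive: #998 ∉ reviewed.
Suppose #547 ∉ external: no assignment then satisfies all the clues, so #547 ∈ external.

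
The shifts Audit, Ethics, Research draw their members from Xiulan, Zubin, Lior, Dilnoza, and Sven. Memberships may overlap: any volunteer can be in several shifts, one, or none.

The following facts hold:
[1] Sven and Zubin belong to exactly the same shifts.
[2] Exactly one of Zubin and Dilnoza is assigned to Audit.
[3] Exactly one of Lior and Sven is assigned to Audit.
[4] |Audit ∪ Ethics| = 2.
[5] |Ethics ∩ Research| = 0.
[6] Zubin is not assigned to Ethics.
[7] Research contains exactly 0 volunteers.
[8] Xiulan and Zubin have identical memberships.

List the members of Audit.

Audit = {Dilnoza, Lior}

From (6): Zubin ∉ Ethics.
(1): Sven matches Zubin: Sven ∉ Ethics.
(7): Research already has 0, so the rest are out.
(8): Xiulan matches Zubin: Xiulan ∉ Ethics.
Suppose Xiulan ∈ Audit: no assignment then satisfies all the clues, so Xiulan ∉ Audit.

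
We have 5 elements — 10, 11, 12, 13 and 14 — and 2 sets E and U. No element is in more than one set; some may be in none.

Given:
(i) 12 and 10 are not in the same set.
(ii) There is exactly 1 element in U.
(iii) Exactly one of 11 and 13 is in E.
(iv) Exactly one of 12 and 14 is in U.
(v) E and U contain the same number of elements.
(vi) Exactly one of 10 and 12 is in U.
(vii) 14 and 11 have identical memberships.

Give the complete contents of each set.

E = {13}; U = {12}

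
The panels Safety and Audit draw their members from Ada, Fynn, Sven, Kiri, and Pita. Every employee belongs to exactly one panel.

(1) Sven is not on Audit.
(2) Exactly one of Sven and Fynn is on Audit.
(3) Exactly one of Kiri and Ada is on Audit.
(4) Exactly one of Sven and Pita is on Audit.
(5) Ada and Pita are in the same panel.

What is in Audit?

Audit = {Ada, Fynn, Pita}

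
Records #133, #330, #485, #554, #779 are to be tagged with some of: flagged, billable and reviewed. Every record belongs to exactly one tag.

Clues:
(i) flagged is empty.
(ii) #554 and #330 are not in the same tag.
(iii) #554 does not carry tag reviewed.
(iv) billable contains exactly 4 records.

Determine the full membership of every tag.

From (iii): #554 ∉ reviewed.
(i): flagged already has 0, so the rest are out.
Only one tag left: #554 ∈ billable.
(ii): #330 ∉ billable.
(iv): only 4 candidates remain for billable, so all are in.
Only one tag left: #330 ∈ reviewed.

flagged = {}; billable = {#133, #485, #554, #779}; reviewed = {#330}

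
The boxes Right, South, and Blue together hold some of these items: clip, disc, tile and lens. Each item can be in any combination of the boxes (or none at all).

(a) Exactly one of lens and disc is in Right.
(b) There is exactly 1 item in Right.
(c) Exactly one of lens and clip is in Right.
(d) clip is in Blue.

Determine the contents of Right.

Right = {lens}

From (d): clip ∈ Blue.
Suppose clip ∈ Right: no assignment then satisfies all the clues, so clip ∉ Right.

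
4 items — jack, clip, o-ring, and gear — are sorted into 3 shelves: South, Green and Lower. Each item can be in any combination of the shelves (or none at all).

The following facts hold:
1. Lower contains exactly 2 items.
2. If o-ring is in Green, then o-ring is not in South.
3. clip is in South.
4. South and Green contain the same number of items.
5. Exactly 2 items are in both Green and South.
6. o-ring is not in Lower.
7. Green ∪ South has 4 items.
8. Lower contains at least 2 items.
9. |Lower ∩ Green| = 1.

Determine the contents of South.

South = {clip, gear, jack}

From (3): clip ∈ South.
From (6): o-ring ∉ Lower.
Suppose jack ∉ South: no assignment then satisfies all the clues, so jack ∈ South.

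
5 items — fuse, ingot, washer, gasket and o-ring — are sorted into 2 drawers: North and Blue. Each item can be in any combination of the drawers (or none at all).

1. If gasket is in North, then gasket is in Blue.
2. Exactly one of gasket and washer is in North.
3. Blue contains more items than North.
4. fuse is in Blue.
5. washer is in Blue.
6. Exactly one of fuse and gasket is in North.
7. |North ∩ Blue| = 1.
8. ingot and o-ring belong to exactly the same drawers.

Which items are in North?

North = {gasket}

From (4): fuse ∈ Blue.
From (5): washer ∈ Blue.
Suppose fuse ∈ North: no assignment then satisfies all the clues, so fuse ∉ North.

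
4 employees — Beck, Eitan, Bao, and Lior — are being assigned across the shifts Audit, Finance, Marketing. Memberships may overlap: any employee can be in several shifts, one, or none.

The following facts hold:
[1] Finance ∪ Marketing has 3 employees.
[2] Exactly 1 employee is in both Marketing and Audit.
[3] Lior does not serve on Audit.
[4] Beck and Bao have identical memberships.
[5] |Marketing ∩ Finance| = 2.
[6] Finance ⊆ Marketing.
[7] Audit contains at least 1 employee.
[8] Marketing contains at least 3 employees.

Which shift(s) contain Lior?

Lior: none

From (3): Lior ∉ Audit.
Suppose Lior ∈ Finance: no assignment then satisfies all the clues, so Lior ∉ Finance.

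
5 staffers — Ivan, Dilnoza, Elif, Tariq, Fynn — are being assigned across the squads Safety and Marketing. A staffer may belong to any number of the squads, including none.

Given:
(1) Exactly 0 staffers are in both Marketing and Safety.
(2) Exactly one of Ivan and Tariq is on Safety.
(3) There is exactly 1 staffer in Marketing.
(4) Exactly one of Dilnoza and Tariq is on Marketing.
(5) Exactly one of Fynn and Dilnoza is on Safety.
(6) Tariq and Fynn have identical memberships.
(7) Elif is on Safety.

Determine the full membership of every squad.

Safety = {Elif, Fynn, Tariq}; Marketing = {Dilnoza}

From (7): Elif ∈ Safety.
Suppose Ivan ∈ Safety: no assignment then satisfies all the clues, so Ivan ∉ Safety.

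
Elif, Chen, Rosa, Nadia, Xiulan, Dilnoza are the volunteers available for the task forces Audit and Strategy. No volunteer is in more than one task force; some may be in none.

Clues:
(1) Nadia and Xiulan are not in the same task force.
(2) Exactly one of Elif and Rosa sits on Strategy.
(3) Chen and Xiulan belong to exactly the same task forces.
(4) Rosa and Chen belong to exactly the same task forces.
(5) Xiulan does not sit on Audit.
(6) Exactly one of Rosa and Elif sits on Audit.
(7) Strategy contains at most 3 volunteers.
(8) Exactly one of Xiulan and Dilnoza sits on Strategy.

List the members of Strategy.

From (5): Xiulan ∉ Audit.
(3): Chen matches Xiulan: Chen ∉ Audit.
(4): Rosa matches Chen: Rosa ∉ Audit.
(6) (exactly one): Elif ∈ Audit.
(2) (exactly one): Rosa ∈ Strategy.
(4): Chen matches Rosa: Chen ∈ Strategy.
(3): Xiulan matches Chen: Xiulan ∈ Strategy.
(7): Strategy already has 3, so the rest are out.

Strategy = {Chen, Rosa, Xiulan}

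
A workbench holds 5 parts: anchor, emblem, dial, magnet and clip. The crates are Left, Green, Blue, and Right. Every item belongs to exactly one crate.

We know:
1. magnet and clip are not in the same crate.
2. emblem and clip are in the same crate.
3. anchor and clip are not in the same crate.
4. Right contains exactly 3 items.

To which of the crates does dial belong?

dial: Right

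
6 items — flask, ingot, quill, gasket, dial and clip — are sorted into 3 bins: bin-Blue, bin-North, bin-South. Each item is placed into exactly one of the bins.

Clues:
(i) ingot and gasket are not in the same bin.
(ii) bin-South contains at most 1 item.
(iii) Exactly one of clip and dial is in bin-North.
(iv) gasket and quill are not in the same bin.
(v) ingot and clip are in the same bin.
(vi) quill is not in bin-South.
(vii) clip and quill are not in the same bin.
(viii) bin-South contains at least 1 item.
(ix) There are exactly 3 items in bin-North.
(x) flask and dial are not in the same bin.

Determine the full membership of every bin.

bin-Blue = {dial, quill}; bin-North = {clip, flask, ingot}; bin-South = {gasket}

From (vi): quill ∉ bin-South.
Suppose flask ∈ bin-Blue: no assignment then satisfies all the clues, so flask ∉ bin-Blue.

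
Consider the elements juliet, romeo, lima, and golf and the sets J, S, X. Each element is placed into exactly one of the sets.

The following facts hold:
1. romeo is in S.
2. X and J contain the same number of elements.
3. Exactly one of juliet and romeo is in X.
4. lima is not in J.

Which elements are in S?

From (1): romeo ∈ S.
From (4): lima ∉ J.
(3) (exactly one): juliet ∈ X.
Suppose lima ∉ S: no assignment then satisfies all the clues, so lima ∈ S.

S = {lima, romeo}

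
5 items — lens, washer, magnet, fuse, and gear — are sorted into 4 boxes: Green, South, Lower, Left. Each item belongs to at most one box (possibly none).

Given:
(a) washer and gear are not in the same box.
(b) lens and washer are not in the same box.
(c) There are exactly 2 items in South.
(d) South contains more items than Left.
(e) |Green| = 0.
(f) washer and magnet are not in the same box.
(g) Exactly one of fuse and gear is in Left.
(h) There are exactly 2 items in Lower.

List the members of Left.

Left = {gear}

(e): Green already has 0, so the rest are out.
Suppose lens ∈ Left: no assignment then satisfies all the clues, so lens ∉ Left.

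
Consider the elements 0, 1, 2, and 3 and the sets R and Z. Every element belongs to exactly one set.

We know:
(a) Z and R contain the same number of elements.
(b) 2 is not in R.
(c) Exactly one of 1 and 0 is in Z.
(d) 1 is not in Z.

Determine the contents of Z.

Z = {0, 2}

From (b): 2 ∉ R.
From (d): 1 ∉ Z.
(c) (exactly one): 0 ∈ Z.
Only one set left: 1 ∈ R.
Only one set left: 2 ∈ Z.
Suppose 3 ∈ Z: no assignment then satisfies all the clues, so 3 ∉ Z.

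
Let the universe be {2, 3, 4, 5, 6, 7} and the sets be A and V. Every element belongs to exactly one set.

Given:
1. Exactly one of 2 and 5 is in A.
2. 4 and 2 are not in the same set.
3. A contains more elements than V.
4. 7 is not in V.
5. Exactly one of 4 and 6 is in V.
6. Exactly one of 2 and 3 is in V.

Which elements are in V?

V = {2, 6}

From (4): 7 ∉ V.
Only one set left: 7 ∈ A.
Suppose 2 ∉ V: no assignment then satisfies all the clues, so 2 ∈ V.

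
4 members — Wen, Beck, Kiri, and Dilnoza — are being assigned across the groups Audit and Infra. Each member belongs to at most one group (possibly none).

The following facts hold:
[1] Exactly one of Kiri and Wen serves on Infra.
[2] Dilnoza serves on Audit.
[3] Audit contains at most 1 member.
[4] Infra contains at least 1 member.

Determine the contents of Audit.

Audit = {Dilnoza}

From (2): Dilnoza ∈ Audit.
(3): Audit already has 1, so the rest are out.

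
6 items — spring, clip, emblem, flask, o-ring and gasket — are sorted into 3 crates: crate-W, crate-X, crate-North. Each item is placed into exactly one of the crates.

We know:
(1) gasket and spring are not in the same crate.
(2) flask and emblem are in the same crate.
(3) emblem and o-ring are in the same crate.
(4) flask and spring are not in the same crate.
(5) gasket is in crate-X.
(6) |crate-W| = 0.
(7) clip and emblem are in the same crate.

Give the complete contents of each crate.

From (5): gasket ∈ crate-X.
(1): spring ∉ crate-X.
(6): crate-W already has 0, so the rest are out.
Only one crate left: spring ∈ crate-North.
(4): flask ∉ crate-North.
Only one crate left: flask ∈ crate-X.
(2): emblem matches flask: emblem ∈ crate-X.
(3): o-ring matches emblem: o-ring ∈ crate-X.
(7): clip matches emblem: clip ∈ crate-X.

crate-W = {}; crate-X = {clip, emblem, flask, gasket, o-ring}; crate-North = {spring}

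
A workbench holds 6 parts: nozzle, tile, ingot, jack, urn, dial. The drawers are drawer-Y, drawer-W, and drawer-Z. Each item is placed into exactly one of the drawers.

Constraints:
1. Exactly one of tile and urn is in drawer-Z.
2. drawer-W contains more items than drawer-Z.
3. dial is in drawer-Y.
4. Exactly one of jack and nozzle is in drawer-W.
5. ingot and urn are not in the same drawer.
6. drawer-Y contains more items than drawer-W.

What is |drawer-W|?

From (3): dial ∈ drawer-Y.
Suppose nozzle ∈ drawer-Z: no assignment then satisfies all the clues, so nozzle ∉ drawer-Z.

2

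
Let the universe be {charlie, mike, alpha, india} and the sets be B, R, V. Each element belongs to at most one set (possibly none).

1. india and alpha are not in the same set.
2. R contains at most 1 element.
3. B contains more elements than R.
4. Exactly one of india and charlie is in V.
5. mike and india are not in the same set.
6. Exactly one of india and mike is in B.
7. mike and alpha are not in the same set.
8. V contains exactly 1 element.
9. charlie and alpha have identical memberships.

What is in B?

B = {mike}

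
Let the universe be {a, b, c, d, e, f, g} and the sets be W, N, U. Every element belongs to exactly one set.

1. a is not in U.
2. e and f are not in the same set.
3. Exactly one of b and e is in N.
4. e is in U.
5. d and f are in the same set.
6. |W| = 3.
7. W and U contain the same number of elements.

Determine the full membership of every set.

W = {a, d, f}; N = {b}; U = {c, e, g}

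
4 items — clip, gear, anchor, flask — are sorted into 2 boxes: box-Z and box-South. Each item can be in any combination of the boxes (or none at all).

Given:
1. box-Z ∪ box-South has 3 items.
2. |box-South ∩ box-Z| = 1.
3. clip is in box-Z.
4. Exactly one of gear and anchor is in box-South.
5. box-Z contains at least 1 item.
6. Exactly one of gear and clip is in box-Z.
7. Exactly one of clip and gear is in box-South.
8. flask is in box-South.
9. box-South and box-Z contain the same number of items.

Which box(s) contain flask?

From (3): clip ∈ box-Z.
From (8): flask ∈ box-South.
(6) (exactly one): gear ∉ box-Z.
Suppose flask ∉ box-Z: no assignment then satisfies all the clues, so flask ∈ box-Z.

flask: box-South, box-Z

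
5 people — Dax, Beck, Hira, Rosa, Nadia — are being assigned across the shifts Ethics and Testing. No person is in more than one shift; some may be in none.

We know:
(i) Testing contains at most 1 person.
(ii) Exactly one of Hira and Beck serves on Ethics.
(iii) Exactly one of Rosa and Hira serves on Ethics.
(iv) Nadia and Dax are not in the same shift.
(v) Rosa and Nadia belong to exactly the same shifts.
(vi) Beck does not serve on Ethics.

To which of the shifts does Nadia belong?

From (vi): Beck ∉ Ethics.
(ii) (exactly one): Hira ∈ Ethics.
(iii) (exactly one): Rosa ∉ Ethics.
(v): Nadia matches Rosa: Nadia ∉ Ethics.
Suppose Nadia ∈ Testing: no assignment then satisfies all the clues, so Nadia ∉ Testing.

Nadia: none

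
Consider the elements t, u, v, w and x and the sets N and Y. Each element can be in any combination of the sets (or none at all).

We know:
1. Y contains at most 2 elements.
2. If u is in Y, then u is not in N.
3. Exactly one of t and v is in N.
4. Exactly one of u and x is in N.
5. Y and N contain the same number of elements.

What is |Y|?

2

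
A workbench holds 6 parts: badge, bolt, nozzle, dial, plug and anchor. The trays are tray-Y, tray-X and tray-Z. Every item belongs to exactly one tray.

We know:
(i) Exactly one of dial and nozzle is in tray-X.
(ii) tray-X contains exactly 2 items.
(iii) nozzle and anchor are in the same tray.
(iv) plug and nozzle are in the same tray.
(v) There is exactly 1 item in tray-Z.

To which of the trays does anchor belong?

anchor: tray-Y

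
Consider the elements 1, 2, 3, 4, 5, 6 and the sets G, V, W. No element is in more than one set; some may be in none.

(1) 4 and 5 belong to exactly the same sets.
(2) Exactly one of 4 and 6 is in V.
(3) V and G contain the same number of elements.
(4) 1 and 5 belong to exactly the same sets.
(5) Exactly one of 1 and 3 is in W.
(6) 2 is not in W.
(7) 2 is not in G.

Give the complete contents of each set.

From (6): 2 ∉ W.
From (7): 2 ∉ G.
Suppose 1 ∈ G: no assignment then satisfies all the clues, so 1 ∉ G.

G = {3}; V = {6}; W = {1, 4, 5}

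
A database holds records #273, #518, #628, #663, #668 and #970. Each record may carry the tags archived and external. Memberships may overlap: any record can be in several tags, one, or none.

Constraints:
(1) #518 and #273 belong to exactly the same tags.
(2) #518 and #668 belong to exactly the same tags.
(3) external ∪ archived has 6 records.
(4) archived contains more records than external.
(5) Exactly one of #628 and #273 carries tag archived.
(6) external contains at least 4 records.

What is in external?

external = {#273, #518, #628, #668}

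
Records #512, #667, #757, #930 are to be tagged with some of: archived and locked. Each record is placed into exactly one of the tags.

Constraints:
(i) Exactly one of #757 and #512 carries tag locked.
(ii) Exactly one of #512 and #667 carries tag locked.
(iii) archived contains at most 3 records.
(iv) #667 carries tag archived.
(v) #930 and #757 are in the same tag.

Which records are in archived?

archived = {#667, #757, #930}

From (iv): #667 ∈ archived.
(ii) (exactly one): #512 ∈ locked.
(i) (exactly one): #757 ∉ locked.
(v): #930 matches #757: #930 ∉ locked.
Only one tag left: #757 ∈ archived.
Only one tag left: #930 ∈ archived.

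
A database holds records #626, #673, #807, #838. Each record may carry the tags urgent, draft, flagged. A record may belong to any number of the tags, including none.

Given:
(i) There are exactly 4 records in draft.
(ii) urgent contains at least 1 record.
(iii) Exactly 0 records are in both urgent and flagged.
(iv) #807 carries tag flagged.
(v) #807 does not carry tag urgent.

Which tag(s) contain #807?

#807: draft, flagged

From (iv): #807 ∈ flagged.
From (v): #807 ∉ urgent.
(i): only 4 candidates remain for draft, so all are in.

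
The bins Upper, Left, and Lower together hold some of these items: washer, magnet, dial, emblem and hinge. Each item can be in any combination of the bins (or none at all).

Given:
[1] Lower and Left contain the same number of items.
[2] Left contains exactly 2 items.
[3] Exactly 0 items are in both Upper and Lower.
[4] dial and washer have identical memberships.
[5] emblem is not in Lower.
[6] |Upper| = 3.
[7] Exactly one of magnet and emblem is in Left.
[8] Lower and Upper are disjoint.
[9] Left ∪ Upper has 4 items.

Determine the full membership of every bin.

Upper = {dial, emblem, washer}; Left = {emblem, hinge}; Lower = {hinge, magnet}

From (5): emblem ∉ Lower.
Suppose washer ∉ Upper: no assignment then satisfies all the clues, so washer ∈ Upper.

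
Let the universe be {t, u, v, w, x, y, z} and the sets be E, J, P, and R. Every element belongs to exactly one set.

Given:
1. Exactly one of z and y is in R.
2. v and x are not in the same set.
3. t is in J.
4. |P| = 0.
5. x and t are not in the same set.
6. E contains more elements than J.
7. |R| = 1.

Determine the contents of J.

J = {t, v}

From (3): t ∈ J.
(4): P already has 0, so the rest are out.
(5): x ∉ J.
Suppose u ∈ J: no assignment then satisfies all the clues, so u ∉ J.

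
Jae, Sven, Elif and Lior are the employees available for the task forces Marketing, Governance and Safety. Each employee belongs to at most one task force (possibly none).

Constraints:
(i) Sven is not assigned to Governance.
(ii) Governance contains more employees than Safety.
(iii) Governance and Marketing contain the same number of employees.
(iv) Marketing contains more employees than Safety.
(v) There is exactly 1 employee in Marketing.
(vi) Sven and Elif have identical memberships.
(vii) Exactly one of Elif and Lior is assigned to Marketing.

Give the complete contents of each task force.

Marketing = {Lior}; Governance = {Jae}; Safety = {}

From (i): Sven ∉ Governance.
(vi): Elif matches Sven: Elif ∉ Governance.
Suppose Jae ∈ Marketing: no assignment then satisfies all the clues, so Jae ∉ Marketing.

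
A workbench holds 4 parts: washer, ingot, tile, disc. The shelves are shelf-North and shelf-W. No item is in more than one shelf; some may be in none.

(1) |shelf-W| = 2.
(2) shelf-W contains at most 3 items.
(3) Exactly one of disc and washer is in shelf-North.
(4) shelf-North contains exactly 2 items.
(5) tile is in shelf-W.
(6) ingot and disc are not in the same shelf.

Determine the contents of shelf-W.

From (5): tile ∈ shelf-W.
Suppose washer ∈ shelf-W: no assignment then satisfies all the clues, so washer ∉ shelf-W.

shelf-W = {disc, tile}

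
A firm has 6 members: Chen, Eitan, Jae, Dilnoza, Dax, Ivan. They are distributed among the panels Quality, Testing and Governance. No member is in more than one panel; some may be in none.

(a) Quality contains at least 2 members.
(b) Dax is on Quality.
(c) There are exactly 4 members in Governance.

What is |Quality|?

2

From (b): Dax ∈ Quality.
Suppose Chen ∈ Testing: no assignment then satisfies all the clues, so Chen ∉ Testing.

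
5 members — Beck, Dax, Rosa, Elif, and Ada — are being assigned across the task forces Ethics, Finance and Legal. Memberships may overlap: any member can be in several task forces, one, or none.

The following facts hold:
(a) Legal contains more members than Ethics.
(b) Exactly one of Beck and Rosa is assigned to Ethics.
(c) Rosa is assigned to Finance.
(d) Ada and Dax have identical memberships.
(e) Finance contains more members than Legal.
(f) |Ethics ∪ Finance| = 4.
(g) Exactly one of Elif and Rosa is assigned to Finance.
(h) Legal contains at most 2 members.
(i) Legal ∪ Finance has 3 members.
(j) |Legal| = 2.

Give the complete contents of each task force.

Ethics = {Beck}; Finance = {Ada, Dax, Rosa}; Legal = {Ada, Dax}

From (c): Rosa ∈ Finance.
(g) (exactly one): Elif ∉ Finance.
Suppose Beck ∉ Ethics: no assignment then satisfies all the clues, so Beck ∈ Ethics.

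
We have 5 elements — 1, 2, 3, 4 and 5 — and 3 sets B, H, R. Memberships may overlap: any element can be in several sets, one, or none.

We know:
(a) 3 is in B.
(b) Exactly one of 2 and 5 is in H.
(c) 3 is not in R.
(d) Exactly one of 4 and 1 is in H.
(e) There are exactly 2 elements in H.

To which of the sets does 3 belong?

3: B

From (a): 3 ∈ B.
From (c): 3 ∉ R.
Suppose 3 ∈ H: no assignment then satisfies all the clues, so 3 ∉ H.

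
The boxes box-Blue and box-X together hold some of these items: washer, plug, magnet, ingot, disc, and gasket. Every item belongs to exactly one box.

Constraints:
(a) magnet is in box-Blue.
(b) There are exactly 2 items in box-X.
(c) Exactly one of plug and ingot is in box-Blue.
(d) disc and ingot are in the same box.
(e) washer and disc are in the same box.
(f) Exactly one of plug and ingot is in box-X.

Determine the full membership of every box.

From (a): magnet ∈ box-Blue.
Suppose washer ∉ box-Blue: no assignment then satisfies all the clues, so washer ∈ box-Blue.

box-Blue = {disc, ingot, magnet, washer}; box-X = {gasket, plug}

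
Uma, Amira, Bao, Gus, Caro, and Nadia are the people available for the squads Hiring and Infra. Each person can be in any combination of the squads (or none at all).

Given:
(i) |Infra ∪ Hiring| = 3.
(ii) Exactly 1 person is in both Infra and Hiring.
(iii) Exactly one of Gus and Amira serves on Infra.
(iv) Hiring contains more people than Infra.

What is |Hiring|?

3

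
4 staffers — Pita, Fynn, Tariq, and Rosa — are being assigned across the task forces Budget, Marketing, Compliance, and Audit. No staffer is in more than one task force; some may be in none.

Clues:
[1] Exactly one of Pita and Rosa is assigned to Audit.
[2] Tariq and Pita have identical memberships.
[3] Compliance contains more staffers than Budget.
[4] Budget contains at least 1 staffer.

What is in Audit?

Audit = {Rosa}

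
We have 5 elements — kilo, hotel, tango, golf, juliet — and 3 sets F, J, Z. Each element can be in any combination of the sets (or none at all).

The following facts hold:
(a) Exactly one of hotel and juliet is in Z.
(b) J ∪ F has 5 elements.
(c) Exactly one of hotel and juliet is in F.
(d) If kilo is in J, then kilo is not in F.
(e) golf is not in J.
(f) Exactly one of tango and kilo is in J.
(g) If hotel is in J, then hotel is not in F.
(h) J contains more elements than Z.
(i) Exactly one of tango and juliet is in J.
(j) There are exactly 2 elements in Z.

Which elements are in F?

F = {golf, juliet, tango}

From (e): golf ∉ J.
Suppose kilo ∈ F: no assignment then satisfies all the clues, so kilo ∉ F.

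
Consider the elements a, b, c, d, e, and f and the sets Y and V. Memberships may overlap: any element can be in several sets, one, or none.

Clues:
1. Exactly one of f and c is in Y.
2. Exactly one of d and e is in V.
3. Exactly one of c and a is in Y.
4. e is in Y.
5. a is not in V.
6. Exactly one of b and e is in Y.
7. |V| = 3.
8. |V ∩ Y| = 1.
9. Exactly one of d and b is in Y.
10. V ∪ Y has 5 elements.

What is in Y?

Y = {c, d, e}

From (4): e ∈ Y.
From (5): a ∉ V.
(6) (exactly one): b ∉ Y.
(9) (exactly one): d ∈ Y.
Suppose a ∈ Y: no assignment then satisfies all the clues, so a ∉ Y.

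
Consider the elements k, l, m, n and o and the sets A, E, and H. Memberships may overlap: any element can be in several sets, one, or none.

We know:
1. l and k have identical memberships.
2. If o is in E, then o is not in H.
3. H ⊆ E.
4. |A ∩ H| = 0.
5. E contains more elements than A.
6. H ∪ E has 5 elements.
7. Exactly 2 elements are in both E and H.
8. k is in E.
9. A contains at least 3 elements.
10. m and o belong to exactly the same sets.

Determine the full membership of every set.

A = {m, n, o}; E = {k, l, m, n, o}; H = {k, l}

From (8): k ∈ E.
(1): l matches k: l ∈ E.
Suppose k ∈ A: no assignment then satisfies all the clues, so k ∉ A.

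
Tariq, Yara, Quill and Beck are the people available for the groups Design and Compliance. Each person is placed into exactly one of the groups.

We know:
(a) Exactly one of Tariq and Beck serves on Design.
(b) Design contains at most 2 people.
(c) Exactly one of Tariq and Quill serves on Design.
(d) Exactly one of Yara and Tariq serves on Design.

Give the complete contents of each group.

Design = {Tariq}; Compliance = {Beck, Quill, Yara}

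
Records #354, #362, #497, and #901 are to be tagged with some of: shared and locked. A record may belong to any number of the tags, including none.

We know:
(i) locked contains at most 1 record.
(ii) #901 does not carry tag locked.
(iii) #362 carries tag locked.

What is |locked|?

1

From (ii): #901 ∉ locked.
From (iii): #362 ∈ locked.
(i): locked already has 1, so the rest are out.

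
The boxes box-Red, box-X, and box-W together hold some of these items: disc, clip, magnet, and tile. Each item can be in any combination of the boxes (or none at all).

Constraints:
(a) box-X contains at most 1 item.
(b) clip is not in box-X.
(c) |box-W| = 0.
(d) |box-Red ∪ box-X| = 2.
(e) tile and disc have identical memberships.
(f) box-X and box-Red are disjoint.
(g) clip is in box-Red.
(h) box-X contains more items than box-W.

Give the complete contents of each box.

box-Red = {clip}; box-X = {magnet}; box-W = {}

From (b): clip ∉ box-X.
From (g): clip ∈ box-Red.
(c): box-W already has 0, so the rest are out.
Suppose disc ∈ box-Red: no assignment then satisfies all the clues, so disc ∉ box-Red.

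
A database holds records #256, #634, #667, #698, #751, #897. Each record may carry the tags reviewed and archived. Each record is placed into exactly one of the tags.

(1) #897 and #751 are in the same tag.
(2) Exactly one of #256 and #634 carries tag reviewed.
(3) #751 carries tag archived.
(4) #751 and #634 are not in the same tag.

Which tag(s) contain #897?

#897: archived

From (3): #751 ∈ archived.
(1): #897 matches #751: #897 ∉ reviewed.
(1): #897 matches #751: #897 ∈ archived.
(4): #634 ∉ archived.
Only one tag left: #634 ∈ reviewed.
(2) (exactly one): #256 ∉ reviewed.
Only one tag left: #256 ∈ archived.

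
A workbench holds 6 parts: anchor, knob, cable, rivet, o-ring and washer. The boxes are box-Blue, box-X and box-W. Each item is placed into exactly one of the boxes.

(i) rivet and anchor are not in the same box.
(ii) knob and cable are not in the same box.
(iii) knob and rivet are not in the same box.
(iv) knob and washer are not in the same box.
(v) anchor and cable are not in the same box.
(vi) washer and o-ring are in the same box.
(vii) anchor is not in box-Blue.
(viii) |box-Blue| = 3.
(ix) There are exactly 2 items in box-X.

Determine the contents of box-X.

box-X = {anchor, knob}

From (vii): anchor ∉ box-Blue.
Suppose anchor ∉ box-X: no assignment then satisfies all the clues, so anchor ∈ box-X.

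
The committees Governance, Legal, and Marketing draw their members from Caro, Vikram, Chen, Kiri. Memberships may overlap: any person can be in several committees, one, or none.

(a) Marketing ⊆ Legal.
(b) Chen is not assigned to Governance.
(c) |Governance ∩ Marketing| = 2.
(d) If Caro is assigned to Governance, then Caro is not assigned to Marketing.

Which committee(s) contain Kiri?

From (b): Chen ∉ Governance.
Suppose Kiri ∉ Governance: no assignment then satisfies all the clues, so Kiri ∈ Governance.

Kiri: Governance, Legal, Marketing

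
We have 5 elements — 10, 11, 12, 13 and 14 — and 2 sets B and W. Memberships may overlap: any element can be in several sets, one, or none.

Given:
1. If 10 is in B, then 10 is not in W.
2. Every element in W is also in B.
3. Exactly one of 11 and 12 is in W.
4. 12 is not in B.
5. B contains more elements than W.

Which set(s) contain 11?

From (4): 12 ∉ B.
(2) contrapositive: 12 ∉ W.
(3) (exactly one): 11 ∈ W.
(2) with 11 ∈ W: 11 ∈ B.

11: B, W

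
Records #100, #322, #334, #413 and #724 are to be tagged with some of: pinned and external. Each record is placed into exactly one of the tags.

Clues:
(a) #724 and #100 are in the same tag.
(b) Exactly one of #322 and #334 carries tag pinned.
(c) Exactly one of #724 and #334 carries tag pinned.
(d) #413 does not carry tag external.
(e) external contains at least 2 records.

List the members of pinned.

pinned = {#334, #413}

From (d): #413 ∉ external.
Only one tag left: #413 ∈ pinned.
Suppose #100 ∈ pinned: no assignment then satisfies all the clues, so #100 ∉ pinned.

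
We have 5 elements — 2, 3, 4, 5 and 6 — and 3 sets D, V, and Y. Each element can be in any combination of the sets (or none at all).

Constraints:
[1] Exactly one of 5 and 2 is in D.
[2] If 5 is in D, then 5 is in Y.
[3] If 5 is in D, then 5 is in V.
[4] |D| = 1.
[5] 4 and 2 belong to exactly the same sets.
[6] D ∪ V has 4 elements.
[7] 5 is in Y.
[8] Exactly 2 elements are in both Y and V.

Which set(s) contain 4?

From (7): 5 ∈ Y.
Suppose 4 ∈ D: no assignment then satisfies all the clues, so 4 ∉ D.

4: V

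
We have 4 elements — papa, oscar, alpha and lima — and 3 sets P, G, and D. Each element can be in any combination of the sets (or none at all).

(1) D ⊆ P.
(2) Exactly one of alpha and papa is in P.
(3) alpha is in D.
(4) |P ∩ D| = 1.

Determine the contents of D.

D = {alpha}

From (3): alpha ∈ D.
(1) with alpha ∈ D: alpha ∈ P.
(2) (exactly one): papa ∉ P.
(1) contrapositive: papa ∉ D.
Suppose oscar ∈ D: no assignment then satisfies all the clues, so oscar ∉ D.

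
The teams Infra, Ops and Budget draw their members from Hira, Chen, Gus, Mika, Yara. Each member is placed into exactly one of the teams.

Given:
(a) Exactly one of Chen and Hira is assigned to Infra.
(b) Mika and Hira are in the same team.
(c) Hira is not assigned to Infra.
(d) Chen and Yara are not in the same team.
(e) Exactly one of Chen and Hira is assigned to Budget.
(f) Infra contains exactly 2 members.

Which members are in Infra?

From (c): Hira ∉ Infra.
(a) (exactly one): Chen ∈ Infra.
(b): Mika matches Hira: Mika ∉ Infra.
(d): Yara ∉ Infra.
(e) (exactly one): Hira ∈ Budget.
(f): only 2 candidates remain for Infra, so all are in.
(b): Mika matches Hira: Mika ∉ Ops.
(b): Mika matches Hira: Mika ∈ Budget.

Infra = {Chen, Gus}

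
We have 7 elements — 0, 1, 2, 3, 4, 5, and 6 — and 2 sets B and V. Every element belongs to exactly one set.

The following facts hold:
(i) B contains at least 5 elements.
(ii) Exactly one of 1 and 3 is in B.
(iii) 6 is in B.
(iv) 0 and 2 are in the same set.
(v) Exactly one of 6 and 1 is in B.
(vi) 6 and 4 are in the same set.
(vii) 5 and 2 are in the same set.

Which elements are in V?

V = {1}

From (iii): 6 ∈ B.
(v) (exactly one): 1 ∉ B.
(vi): 4 matches 6: 4 ∈ B.
Only one set left: 1 ∈ V.
(ii) (exactly one): 3 ∈ B.
Suppose 0 ∈ V: no assignment then satisfies all the clues, so 0 ∉ V.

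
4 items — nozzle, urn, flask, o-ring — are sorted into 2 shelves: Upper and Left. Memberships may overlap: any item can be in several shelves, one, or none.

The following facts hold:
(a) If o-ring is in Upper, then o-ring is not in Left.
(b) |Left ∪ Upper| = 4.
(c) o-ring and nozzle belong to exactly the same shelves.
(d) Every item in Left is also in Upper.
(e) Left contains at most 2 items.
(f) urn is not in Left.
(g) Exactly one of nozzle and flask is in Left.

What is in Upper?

Upper = {flask, nozzle, o-ring, urn}

From (f): urn ∉ Left.
Suppose nozzle ∉ Upper: no assignment then satisfies all the clues, so nozzle ∈ Upper.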